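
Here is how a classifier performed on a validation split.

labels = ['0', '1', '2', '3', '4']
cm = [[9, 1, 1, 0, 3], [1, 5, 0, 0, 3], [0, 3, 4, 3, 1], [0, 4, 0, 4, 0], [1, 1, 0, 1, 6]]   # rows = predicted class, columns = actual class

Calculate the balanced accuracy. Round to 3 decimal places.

0.587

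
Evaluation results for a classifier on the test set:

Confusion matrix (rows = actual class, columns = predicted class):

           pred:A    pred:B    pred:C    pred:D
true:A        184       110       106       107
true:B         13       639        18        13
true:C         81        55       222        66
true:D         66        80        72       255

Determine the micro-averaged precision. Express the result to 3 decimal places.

Micro-averaging pools counts across classes: ΣTP=1300, ΣFP=787, ΣFN=787.
Micro-precision = TP/(TP+FP) on pooled counts = 0.623 (equals overall accuracy in single-label multiclass).

0.623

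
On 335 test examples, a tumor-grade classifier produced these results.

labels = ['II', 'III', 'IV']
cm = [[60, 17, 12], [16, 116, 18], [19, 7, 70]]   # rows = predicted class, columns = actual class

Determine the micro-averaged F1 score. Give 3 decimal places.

0.734

Micro-averaging pools counts across classes: ΣTP=246, ΣFP=89, ΣFN=89.
Micro-F1 score = 2·TP/(2·TP+FP+FN) on pooled counts = 0.734 (equals overall accuracy in single-label multiclass).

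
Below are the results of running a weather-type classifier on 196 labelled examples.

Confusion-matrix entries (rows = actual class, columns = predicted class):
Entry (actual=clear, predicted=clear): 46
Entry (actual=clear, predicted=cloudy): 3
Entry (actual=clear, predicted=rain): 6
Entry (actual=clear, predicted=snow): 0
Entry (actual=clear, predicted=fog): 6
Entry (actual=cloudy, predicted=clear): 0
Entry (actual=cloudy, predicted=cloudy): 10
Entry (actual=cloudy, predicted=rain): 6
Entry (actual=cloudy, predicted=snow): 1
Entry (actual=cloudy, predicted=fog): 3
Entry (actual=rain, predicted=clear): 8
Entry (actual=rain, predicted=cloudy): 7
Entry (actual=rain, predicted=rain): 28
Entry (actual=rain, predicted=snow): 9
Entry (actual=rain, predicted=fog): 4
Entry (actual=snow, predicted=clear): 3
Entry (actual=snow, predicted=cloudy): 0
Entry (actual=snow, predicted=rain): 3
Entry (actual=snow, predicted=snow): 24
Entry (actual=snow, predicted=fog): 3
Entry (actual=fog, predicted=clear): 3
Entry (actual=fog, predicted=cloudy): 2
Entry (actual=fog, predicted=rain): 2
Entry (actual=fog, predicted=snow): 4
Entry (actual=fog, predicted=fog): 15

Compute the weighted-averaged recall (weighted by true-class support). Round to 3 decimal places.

Per-class recall (TP/(TP+FN)):
  clear: TP=46, FN=3+6+0+6=15 → 46/61 = 0.7541
  cloudy: TP=10, FN=0+6+1+3=10 → 10/20 = 0.5000
  rain: TP=28, FN=8+7+9+4=28 → 28/56 = 0.5000
  snow: TP=24, FN=3+0+3+3=9 → 24/33 = 0.7273
  fog: TP=15, FN=3+2+2+4=11 → 15/26 = 0.5769
Weighted-recall = Σ (supportᵢ/N)·recallᵢ with N=196: (61/196)·0.7541 + (20/196)·0.5000 + (56/196)·0.5000 + (33/196)·0.7273 + (26/196)·0.5769 = 0.628

0.628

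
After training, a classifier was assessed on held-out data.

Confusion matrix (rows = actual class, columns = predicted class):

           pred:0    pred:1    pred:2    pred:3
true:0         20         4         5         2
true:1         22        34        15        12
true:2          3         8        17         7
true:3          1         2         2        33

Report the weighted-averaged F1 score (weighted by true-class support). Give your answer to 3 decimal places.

0.548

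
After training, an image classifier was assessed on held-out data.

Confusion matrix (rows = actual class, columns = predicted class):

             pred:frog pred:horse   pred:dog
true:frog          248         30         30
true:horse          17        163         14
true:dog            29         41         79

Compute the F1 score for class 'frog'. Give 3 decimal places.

0.824

F1 score = 2·TP/(2·TP+FP+FN).
frog: TP=248, FP=17+29=46, FN=30+30=60 → 496/602 = 0.8239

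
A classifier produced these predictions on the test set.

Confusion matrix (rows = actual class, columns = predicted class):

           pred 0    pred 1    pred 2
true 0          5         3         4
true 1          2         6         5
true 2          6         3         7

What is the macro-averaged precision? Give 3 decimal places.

0.441

Per-class precision (TP/(TP+FP)):
  0: TP=5, FP=2+6=8 → 5/13 = 0.3846
  1: TP=6, FP=3+3=6 → 6/12 = 0.5000
  2: TP=7, FP=4+5=9 → 7/16 = 0.4375
Macro-precision = mean = (0.3846 + 0.5000 + 0.4375) / 3 = 0.441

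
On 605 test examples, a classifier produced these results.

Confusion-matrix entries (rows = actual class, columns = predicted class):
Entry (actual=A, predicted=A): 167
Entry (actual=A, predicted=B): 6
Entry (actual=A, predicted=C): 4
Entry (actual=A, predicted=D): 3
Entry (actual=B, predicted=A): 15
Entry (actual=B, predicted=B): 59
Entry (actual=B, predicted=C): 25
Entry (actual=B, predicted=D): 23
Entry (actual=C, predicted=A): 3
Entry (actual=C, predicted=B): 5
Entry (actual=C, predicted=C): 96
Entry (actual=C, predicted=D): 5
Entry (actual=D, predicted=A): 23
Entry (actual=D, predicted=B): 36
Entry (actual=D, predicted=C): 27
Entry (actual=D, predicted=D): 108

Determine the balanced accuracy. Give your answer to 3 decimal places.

0.712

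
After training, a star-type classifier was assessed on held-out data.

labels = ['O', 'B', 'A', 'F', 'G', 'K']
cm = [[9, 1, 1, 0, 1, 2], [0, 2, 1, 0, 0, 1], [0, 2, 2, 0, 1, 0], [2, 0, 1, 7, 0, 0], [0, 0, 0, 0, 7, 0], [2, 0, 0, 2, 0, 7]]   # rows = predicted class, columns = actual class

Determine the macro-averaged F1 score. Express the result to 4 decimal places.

Per-class F1 score (2·TP/(2·TP+FP+FN)):
  O: TP=9, FP=1+1+0+1+2=5, FN=0+0+2+0+2=4 → 18/27 = 0.66667
  B: TP=2, FP=0+1+0+0+1=2, FN=1+2+0+0+0=3 → 4/9 = 0.44444
  A: TP=2, FP=0+2+0+1+0=3, FN=1+1+1+0+0=3 → 4/10 = 0.40000
  F: TP=7, FP=2+0+1+0+0=3, FN=0+0+0+0+2=2 → 14/19 = 0.73684
  G: TP=7, FP=0+0+0+0+0=0, FN=1+0+1+0+0=2 → 14/16 = 0.87500
  K: TP=7, FP=2+0+0+2+0=4, FN=2+1+0+0+0=3 → 14/21 = 0.66667
Macro-F1 score = mean = (0.66667 + 0.44444 + 0.40000 + 0.73684 + 0.87500 + 0.66667) / 6 = 0.6316

0.6316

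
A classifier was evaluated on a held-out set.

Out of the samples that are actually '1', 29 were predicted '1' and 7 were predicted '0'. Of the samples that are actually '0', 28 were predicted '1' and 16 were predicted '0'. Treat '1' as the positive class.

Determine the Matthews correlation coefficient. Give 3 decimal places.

0.186

MCC = (TP·TN − FP·FN) / √((TP+FP)(TP+FN)(TN+FP)(TN+FN))
Numerator = 29·16 − 28·7 = 268
Denominator = √(57·36·44·23) = √2076624 = 1441.0496
MCC = 268 / 1441.0496 = 0.186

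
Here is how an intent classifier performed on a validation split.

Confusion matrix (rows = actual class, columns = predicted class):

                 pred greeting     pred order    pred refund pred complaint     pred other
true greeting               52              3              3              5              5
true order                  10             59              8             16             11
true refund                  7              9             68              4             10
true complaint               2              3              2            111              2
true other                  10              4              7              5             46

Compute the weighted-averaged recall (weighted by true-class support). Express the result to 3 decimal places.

Per-class recall (TP/(TP+FN)):
  greeting: TP=52, FN=3+3+5+5=16 → 52/68 = 0.7647
  order: TP=59, FN=10+8+16+11=45 → 59/104 = 0.5673
  refund: TP=68, FN=7+9+4+10=30 → 68/98 = 0.6939
  complaint: TP=111, FN=2+3+2+2=9 → 111/120 = 0.9250
  other: TP=46, FN=10+4+7+5=26 → 46/72 = 0.6389
Weighted-recall = Σ (supportᵢ/N)·recallᵢ with N=462: (68/462)·0.7647 + (104/462)·0.5673 + (98/462)·0.6939 + (120/462)·0.9250 + (72/462)·0.6389 = 0.727

0.727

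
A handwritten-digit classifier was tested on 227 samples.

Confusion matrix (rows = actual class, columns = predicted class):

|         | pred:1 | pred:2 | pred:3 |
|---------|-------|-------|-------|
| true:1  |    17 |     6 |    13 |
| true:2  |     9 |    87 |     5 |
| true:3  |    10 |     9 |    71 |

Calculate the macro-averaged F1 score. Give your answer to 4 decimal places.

Per-class F1 score (2·TP/(2·TP+FP+FN)):
  1: TP=17, FP=9+10=19, FN=6+13=19 → 34/72 = 0.47222
  2: TP=87, FP=6+9=15, FN=9+5=14 → 174/203 = 0.85714
  3: TP=71, FP=13+5=18, FN=10+9=19 → 142/179 = 0.79330
Macro-F1 score = mean = (0.47222 + 0.85714 + 0.79330) / 3 = 0.7076

0.7076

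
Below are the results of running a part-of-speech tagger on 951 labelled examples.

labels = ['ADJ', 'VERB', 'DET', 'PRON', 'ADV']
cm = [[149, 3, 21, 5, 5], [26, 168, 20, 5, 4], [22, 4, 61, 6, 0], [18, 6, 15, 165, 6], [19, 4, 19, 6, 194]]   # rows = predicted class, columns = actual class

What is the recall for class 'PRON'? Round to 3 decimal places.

0.882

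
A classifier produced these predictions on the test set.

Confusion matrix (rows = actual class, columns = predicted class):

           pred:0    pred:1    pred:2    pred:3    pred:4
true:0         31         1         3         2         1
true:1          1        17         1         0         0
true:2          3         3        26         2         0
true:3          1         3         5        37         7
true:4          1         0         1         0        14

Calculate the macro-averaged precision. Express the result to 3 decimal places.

Per-class precision (TP/(TP+FP)):
  0: TP=31, FP=1+3+1+1=6 → 31/37 = 0.8378
  1: TP=17, FP=1+3+3+0=7 → 17/24 = 0.7083
  2: TP=26, FP=3+1+5+1=10 → 26/36 = 0.7222
  3: TP=37, FP=2+0+2+0=4 → 37/41 = 0.9024
  4: TP=14, FP=1+0+0+7=8 → 14/22 = 0.6364
Macro-precision = mean = (0.8378 + 0.7083 + 0.7222 + 0.9024 + 0.6364) / 5 = 0.761

0.761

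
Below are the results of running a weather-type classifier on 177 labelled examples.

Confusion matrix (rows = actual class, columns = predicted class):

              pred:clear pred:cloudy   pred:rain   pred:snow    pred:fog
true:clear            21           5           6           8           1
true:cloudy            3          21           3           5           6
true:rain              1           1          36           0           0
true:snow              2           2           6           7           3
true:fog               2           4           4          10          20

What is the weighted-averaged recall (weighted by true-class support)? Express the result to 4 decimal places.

0.5932

Per-class recall (TP/(TP+FN)):
  clear: TP=21, FN=5+6+8+1=20 → 21/41 = 0.51220
  cloudy: TP=21, FN=3+3+5+6=17 → 21/38 = 0.55263
  rain: TP=36, FN=1+1+0+0=2 → 36/38 = 0.94737
  snow: TP=7, FN=2+2+6+3=13 → 7/20 = 0.35000
  fog: TP=20, FN=2+4+4+10=20 → 20/40 = 0.50000
Weighted-recall = Σ (supportᵢ/N)·recallᵢ with N=177: (41/177)·0.51220 + (38/177)·0.55263 + (38/177)·0.94737 + (20/177)·0.35000 + (40/177)·0.50000 = 0.5932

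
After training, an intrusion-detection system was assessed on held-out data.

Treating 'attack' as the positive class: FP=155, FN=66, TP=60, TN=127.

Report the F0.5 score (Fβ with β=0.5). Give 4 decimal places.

Fβ = (1+β²)·TP / ((1+β²)·TP + β²·FN + FP), with β²=1/4
= 1.25·60 / (1.25·60 + 0.25·66 + 155) = 0.3043

0.3043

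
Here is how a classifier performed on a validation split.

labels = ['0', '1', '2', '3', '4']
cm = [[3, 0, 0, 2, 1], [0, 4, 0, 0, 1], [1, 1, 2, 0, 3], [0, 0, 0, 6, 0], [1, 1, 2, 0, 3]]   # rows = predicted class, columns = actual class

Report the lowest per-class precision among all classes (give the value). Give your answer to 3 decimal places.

Per-class precision (TP/(TP+FP)):
  0: TP=3, FP=0+0+2+1=3 → 3/6 = 0.5000
  1: TP=4, FP=0+0+0+1=1 → 4/5 = 0.8000
  2: TP=2, FP=1+1+0+3=5 → 2/7 = 0.2857
  3: TP=6, FP=0+0+0+0=0 → 6/6 = 1.0000
  4: TP=3, FP=1+1+2+0=4 → 3/7 = 0.4286
Lowest is class '2' with precision = 0.286.

0.286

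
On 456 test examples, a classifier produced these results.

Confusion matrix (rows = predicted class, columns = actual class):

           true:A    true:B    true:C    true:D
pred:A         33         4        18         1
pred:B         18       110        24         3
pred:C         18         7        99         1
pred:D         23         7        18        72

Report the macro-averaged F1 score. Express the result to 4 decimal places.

0.6629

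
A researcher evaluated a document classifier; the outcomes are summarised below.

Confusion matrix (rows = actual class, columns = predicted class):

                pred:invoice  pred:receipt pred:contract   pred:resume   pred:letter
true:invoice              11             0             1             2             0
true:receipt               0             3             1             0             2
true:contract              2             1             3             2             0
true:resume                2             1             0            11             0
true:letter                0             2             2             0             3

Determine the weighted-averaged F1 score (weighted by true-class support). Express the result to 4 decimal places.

0.6267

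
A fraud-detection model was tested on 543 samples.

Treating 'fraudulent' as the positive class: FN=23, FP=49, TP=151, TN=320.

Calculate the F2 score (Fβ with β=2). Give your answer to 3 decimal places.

0.843

Fβ = (1+β²)·TP / ((1+β²)·TP + β²·FN + FP), with β²=4
= 5·151 / (5·151 + 4·23 + 49) = 0.843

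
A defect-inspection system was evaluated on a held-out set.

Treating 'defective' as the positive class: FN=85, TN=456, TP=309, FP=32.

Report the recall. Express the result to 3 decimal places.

0.784

Recall = TP/(TP+FN) = 309/(309+85) = 309/394 = 0.784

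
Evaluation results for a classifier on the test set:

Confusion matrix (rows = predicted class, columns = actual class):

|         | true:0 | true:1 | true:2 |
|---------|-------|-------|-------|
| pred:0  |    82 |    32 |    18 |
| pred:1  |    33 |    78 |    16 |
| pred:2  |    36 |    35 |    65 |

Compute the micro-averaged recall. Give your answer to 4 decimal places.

Micro-averaging pools counts across classes: ΣTP=225, ΣFP=170, ΣFN=170.
Micro-recall = TP/(TP+FN) on pooled counts = 0.5696 (equals overall accuracy in single-label multiclass).

0.5696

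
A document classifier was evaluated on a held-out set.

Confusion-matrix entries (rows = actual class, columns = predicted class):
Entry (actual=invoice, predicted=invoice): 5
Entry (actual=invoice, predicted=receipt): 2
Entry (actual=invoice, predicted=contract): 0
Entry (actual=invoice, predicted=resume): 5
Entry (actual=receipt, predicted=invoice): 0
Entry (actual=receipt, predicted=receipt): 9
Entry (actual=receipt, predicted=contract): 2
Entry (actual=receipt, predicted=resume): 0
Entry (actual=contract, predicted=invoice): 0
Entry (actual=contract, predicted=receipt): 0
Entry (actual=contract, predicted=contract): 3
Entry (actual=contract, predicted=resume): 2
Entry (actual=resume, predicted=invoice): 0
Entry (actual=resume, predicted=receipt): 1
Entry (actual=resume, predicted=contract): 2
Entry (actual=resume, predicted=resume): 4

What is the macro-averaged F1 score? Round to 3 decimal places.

0.579

Per-class F1 score (2·TP/(2·TP+FP+FN)):
  invoice: TP=5, FP=0+0+0=0, FN=2+0+5=7 → 10/17 = 0.5882
  receipt: TP=9, FP=2+0+1=3, FN=0+2+0=2 → 18/23 = 0.7826
  contract: TP=3, FP=0+2+2=4, FN=0+0+2=2 → 6/12 = 0.5000
  resume: TP=4, FP=5+0+2=7, FN=0+1+2=3 → 8/18 = 0.4444
Macro-F1 score = mean = (0.5882 + 0.7826 + 0.5000 + 0.4444) / 4 = 0.579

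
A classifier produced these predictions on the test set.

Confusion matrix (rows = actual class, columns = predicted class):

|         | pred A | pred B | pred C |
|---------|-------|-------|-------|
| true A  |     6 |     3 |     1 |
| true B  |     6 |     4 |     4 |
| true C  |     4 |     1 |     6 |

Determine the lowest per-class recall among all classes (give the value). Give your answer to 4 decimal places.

Per-class recall (TP/(TP+FN)):
  A: TP=6, FN=3+1=4 → 6/10 = 0.60000
  B: TP=4, FN=6+4=10 → 4/14 = 0.28571
  C: TP=6, FN=4+1=5 → 6/11 = 0.54545
Lowest is class 'B' with recall = 0.2857.

0.2857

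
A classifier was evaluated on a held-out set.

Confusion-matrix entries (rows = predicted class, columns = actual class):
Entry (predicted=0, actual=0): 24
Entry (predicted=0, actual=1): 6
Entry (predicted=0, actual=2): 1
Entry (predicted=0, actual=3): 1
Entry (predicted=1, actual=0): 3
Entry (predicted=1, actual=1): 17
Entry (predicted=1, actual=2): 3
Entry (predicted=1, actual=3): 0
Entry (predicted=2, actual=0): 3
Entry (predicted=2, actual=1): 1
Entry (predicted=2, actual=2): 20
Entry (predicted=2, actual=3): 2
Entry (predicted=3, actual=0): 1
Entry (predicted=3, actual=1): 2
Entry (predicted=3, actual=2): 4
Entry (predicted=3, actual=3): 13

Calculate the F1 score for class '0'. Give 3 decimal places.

F1 score = 2·TP/(2·TP+FP+FN).
0: TP=24, FP=6+1+1=8, FN=3+3+1=7 → 48/63 = 0.7619

0.762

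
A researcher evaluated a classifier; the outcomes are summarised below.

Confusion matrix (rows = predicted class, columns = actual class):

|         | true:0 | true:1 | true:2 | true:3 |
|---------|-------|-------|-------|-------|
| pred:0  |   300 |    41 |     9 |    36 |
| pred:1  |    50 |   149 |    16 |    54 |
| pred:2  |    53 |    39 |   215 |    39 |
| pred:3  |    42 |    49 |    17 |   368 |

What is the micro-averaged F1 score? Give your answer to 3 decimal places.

0.699

Micro-averaging pools counts across classes: ΣTP=1032, ΣFP=445, ΣFN=445.
Micro-F1 score = 2·TP/(2·TP+FP+FN) on pooled counts = 0.699 (equals overall accuracy in single-label multiclass).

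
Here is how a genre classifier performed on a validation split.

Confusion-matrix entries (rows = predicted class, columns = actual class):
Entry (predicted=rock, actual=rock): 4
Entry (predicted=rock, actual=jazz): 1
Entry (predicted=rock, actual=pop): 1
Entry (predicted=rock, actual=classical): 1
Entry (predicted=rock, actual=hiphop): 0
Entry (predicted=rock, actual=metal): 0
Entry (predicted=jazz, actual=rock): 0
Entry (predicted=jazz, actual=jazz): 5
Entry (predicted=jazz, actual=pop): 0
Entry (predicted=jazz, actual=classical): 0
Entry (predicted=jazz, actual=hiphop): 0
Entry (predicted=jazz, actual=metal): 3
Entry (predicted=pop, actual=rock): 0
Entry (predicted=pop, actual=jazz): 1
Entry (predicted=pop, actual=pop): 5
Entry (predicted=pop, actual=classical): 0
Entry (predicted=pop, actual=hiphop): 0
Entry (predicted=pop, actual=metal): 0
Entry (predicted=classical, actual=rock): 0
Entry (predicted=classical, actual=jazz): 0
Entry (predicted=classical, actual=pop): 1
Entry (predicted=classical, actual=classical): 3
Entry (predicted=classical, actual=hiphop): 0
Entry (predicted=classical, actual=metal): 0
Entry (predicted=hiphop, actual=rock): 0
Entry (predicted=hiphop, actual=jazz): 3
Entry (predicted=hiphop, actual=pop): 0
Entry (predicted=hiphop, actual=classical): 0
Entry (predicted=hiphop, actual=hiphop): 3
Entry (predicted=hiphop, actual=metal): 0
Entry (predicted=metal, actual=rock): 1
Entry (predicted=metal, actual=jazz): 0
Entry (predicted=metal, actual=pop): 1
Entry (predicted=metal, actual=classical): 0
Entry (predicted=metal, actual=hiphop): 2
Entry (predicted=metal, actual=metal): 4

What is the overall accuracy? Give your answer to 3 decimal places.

0.615

Accuracy = trace / total = (4+5+5+3+3+4=24) / 39 = 24/39 = 0.615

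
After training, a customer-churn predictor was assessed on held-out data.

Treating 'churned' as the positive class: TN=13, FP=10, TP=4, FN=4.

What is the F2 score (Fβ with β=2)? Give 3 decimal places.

Fβ = (1+β²)·TP / ((1+β²)·TP + β²·FN + FP), with β²=4
= 5·4 / (5·4 + 4·4 + 10) = 0.435

0.435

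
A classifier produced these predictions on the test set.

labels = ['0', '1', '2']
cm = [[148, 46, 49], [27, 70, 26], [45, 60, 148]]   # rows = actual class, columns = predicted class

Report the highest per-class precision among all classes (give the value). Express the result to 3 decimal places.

0.673

Per-class precision (TP/(TP+FP)):
  0: TP=148, FP=27+45=72 → 148/220 = 0.6727
  1: TP=70, FP=46+60=106 → 70/176 = 0.3977
  2: TP=148, FP=49+26=75 → 148/223 = 0.6637
Highest is class '0' with precision = 0.673.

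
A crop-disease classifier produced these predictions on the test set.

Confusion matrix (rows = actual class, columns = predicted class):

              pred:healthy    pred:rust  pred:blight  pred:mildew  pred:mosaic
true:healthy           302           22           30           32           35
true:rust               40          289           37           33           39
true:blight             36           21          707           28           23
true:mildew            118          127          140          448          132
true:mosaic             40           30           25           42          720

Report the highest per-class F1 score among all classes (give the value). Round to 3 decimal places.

0.806

Per-class F1 score (2·TP/(2·TP+FP+FN)):
  healthy: TP=302, FP=40+36+118+40=234, FN=22+30+32+35=119 → 604/957 = 0.6311
  rust: TP=289, FP=22+21+127+30=200, FN=40+37+33+39=149 → 578/927 = 0.6235
  blight: TP=707, FP=30+37+140+25=232, FN=36+21+28+23=108 → 1414/1754 = 0.8062
  mildew: TP=448, FP=32+33+28+42=135, FN=118+127+140+132=517 → 896/1548 = 0.5788
  mosaic: TP=720, FP=35+39+23+132=229, FN=40+30+25+42=137 → 1440/1806 = 0.7973
Highest is class 'blight' with F1 score = 0.806.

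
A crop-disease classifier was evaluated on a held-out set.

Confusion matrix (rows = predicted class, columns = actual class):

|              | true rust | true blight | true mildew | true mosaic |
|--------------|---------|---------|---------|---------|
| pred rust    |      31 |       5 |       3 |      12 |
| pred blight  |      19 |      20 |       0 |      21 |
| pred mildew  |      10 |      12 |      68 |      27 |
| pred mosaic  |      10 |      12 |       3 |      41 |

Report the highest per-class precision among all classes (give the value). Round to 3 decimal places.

0.621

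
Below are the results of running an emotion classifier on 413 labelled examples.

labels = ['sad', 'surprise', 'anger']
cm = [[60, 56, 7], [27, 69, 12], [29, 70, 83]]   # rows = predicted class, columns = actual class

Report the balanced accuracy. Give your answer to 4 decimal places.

Balanced accuracy = mean of per-class recall.
  sad: recall = 60/116 = 0.51724
  surprise: recall = 69/195 = 0.35385
  anger: recall = 83/102 = 0.81373
Mean = (0.51724 + 0.35385 + 0.81373) / 3 = 0.5616

0.5616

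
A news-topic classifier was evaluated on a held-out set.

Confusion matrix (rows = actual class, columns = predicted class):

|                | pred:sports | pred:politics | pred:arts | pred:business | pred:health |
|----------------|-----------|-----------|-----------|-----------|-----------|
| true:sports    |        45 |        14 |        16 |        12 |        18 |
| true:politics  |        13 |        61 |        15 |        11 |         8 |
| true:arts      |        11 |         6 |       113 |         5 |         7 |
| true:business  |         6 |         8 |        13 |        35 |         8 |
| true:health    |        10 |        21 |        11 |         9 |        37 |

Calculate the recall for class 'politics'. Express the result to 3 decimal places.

recall = TP/(TP+FN).
politics: TP=61, FN=13+15+11+8=47 → 61/108 = 0.5648

0.565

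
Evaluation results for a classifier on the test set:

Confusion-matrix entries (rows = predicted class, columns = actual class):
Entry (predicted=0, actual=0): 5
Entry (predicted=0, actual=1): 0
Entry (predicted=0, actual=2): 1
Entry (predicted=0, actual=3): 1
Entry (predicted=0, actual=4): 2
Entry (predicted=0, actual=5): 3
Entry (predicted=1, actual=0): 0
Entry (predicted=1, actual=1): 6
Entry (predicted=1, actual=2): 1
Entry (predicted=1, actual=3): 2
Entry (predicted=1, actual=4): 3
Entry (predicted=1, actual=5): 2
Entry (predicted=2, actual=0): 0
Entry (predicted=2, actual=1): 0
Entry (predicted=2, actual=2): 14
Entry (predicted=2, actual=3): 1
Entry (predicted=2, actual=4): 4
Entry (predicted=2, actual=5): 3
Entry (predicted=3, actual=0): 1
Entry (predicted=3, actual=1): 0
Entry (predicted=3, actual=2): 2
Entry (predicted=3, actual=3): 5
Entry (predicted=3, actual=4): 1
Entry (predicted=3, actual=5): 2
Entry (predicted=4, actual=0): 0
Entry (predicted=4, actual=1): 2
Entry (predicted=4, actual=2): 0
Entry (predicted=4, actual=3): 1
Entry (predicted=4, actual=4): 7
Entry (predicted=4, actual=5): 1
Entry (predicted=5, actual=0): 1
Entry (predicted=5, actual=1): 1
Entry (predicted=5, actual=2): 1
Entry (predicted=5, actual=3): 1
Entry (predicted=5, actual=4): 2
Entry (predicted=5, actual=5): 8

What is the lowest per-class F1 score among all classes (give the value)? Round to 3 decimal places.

0.455

Per-class F1 score (2·TP/(2·TP+FP+FN)):
  0: TP=5, FP=0+1+1+2+3=7, FN=0+0+1+0+1=2 → 10/19 = 0.5263
  1: TP=6, FP=0+1+2+3+2=8, FN=0+0+0+2+1=3 → 12/23 = 0.5217
  2: TP=14, FP=0+0+1+4+3=8, FN=1+1+2+0+1=5 → 28/41 = 0.6829
  3: TP=5, FP=1+0+2+1+2=6, FN=1+2+1+1+1=6 → 10/22 = 0.4545
  4: TP=7, FP=0+2+0+1+1=4, FN=2+3+4+1+2=12 → 14/30 = 0.4667
  5: TP=8, FP=1+1+1+1+2=6, FN=3+2+3+2+1=11 → 16/33 = 0.4848
Lowest is class '3' with F1 score = 0.455.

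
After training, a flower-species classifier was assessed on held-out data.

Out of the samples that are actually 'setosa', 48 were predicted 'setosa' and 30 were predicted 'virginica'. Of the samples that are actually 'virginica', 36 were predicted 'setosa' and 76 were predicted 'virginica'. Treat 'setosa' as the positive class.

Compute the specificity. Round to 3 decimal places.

0.679

Specificity = TN/(TN+FP) = 76/(76+36) = 0.679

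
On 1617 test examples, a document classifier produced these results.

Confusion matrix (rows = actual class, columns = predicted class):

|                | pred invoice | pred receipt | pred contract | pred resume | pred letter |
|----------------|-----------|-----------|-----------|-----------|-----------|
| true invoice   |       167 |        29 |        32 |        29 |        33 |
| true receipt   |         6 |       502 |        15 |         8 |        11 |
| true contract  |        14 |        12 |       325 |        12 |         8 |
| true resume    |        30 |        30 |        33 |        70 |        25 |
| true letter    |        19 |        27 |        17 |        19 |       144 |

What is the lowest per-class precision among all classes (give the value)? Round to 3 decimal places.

0.507

Per-class precision (TP/(TP+FP)):
  invoice: TP=167, FP=6+14+30+19=69 → 167/236 = 0.7076
  receipt: TP=502, FP=29+12+30+27=98 → 502/600 = 0.8367
  contract: TP=325, FP=32+15+33+17=97 → 325/422 = 0.7701
  resume: TP=70, FP=29+8+12+19=68 → 70/138 = 0.5072
  letter: TP=144, FP=33+11+8+25=77 → 144/221 = 0.6516
Lowest is class 'resume' with precision = 0.507.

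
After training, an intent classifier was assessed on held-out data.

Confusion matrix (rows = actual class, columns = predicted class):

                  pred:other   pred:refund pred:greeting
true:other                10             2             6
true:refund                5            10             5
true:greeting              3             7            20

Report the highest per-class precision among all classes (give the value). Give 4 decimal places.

Per-class precision (TP/(TP+FP)):
  other: TP=10, FP=5+3=8 → 10/18 = 0.55556
  refund: TP=10, FP=2+7=9 → 10/19 = 0.52632
  greeting: TP=20, FP=6+5=11 → 20/31 = 0.64516
Highest is class 'greeting' with precision = 0.6452.

0.6452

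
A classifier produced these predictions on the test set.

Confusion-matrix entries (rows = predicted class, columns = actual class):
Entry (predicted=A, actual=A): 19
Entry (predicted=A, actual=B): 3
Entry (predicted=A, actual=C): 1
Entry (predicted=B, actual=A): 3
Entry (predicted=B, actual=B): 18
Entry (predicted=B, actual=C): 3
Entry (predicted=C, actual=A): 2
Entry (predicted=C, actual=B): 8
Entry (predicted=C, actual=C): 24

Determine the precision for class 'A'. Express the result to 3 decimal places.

0.826

Take TP from the diagonal, FP from the rest of the 'A' prediction marginal, FN from the rest of the 'A' actual marginal.
precision = TP/(TP+FP).
A: TP=19, FP=3+1=4 → 19/23 = 0.8261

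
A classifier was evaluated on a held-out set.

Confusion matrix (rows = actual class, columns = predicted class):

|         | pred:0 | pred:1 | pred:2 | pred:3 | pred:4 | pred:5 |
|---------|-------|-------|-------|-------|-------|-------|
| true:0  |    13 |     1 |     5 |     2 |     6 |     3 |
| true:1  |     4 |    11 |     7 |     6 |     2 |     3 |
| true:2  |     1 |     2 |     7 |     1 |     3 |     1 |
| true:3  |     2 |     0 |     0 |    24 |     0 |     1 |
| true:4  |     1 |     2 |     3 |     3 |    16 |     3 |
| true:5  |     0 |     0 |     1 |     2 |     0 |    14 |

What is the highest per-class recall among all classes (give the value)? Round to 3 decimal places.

0.889

Per-class recall (TP/(TP+FN)):
  0: TP=13, FN=1+5+2+6+3=17 → 13/30 = 0.4333
  1: TP=11, FN=4+7+6+2+3=22 → 11/33 = 0.3333
  2: TP=7, FN=1+2+1+3+1=8 → 7/15 = 0.4667
  3: TP=24, FN=2+0+0+0+1=3 → 24/27 = 0.8889
  4: TP=16, FN=1+2+3+3+3=12 → 16/28 = 0.5714
  5: TP=14, FN=0+0+1+2+0=3 → 14/17 = 0.8235
Highest is class '3' with recall = 0.889.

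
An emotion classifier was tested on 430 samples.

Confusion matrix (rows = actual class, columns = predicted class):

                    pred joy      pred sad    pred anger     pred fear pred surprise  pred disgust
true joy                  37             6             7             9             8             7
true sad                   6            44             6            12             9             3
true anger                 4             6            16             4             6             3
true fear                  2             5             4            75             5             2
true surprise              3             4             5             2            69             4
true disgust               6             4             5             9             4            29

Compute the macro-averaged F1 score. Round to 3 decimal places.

0.594

Per-class F1 score (2·TP/(2·TP+FP+FN)):
  joy: TP=37, FP=6+4+2+3+6=21, FN=6+7+9+8+7=37 → 74/132 = 0.5606
  sad: TP=44, FP=6+6+5+4+4=25, FN=6+6+12+9+3=36 → 88/149 = 0.5906
  anger: TP=16, FP=7+6+4+5+5=27, FN=4+6+4+6+3=23 → 32/82 = 0.3902
  fear: TP=75, FP=9+12+4+2+9=36, FN=2+5+4+5+2=18 → 150/204 = 0.7353
  surprise: TP=69, FP=8+9+6+5+4=32, FN=3+4+5+2+4=18 → 138/188 = 0.7340
  disgust: TP=29, FP=7+3+3+2+4=19, FN=6+4+5+9+4=28 → 58/105 = 0.5524
Macro-F1 score = mean = (0.5606 + 0.5906 + 0.3902 + 0.7353 + 0.7340 + 0.5524) / 6 = 0.594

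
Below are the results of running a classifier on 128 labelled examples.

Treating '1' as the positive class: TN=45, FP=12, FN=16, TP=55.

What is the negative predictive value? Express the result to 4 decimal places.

0.7377

NPV = TN/(TN+FN) = 45/(45+16) = 0.7377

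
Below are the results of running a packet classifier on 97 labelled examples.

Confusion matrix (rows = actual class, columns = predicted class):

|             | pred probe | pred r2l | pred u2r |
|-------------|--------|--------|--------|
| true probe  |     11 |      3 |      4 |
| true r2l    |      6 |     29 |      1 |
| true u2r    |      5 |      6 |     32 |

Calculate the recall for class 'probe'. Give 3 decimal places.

recall = TP/(TP+FN).
probe: TP=11, FN=3+4=7 → 11/18 = 0.6111

0.611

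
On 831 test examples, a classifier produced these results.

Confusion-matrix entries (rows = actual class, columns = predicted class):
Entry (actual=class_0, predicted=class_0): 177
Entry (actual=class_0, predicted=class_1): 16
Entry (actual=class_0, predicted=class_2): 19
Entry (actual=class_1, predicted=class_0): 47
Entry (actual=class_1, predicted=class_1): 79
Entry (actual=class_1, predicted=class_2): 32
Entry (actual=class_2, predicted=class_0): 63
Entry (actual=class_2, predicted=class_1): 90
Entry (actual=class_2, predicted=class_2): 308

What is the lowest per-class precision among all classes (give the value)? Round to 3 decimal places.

0.427

Per-class precision (TP/(TP+FP)):
  class_0: TP=177, FP=47+63=110 → 177/287 = 0.6167
  class_1: TP=79, FP=16+90=106 → 79/185 = 0.4270
  class_2: TP=308, FP=19+32=51 → 308/359 = 0.8579
Lowest is class 'class_1' with precision = 0.427.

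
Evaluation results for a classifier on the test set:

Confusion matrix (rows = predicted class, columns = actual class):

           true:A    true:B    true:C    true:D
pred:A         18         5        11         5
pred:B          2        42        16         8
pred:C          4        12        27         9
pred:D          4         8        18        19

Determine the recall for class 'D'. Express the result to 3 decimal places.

0.463

Treat 'D' as positive and all other classes as negative.
recall = TP/(TP+FN).
D: TP=19, FN=5+8+9=22 → 19/41 = 0.4634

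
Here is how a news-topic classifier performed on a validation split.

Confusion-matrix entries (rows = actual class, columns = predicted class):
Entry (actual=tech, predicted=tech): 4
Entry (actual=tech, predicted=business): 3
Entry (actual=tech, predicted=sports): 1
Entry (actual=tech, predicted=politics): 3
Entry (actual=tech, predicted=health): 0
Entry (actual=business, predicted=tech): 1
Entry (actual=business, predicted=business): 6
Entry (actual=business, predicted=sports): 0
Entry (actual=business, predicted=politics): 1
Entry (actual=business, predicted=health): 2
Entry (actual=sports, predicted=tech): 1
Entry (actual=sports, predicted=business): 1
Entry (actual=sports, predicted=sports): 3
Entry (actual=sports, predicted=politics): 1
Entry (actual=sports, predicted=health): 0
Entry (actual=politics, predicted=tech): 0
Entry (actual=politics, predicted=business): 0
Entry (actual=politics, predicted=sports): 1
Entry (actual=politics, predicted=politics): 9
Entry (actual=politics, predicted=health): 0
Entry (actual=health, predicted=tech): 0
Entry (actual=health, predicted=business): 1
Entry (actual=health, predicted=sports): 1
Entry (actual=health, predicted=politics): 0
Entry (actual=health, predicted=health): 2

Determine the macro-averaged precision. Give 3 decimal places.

0.571

Per-class precision (TP/(TP+FP)):
  tech: TP=4, FP=1+1+0+0=2 → 4/6 = 0.6667
  business: TP=6, FP=3+1+0+1=5 → 6/11 = 0.5455
  sports: TP=3, FP=1+0+1+1=3 → 3/6 = 0.5000
  politics: TP=9, FP=3+1+1+0=5 → 9/14 = 0.6429
  health: TP=2, FP=0+2+0+0=2 → 2/4 = 0.5000
Macro-precision = mean = (0.6667 + 0.5455 + 0.5000 + 0.6429 + 0.5000) / 5 = 0.571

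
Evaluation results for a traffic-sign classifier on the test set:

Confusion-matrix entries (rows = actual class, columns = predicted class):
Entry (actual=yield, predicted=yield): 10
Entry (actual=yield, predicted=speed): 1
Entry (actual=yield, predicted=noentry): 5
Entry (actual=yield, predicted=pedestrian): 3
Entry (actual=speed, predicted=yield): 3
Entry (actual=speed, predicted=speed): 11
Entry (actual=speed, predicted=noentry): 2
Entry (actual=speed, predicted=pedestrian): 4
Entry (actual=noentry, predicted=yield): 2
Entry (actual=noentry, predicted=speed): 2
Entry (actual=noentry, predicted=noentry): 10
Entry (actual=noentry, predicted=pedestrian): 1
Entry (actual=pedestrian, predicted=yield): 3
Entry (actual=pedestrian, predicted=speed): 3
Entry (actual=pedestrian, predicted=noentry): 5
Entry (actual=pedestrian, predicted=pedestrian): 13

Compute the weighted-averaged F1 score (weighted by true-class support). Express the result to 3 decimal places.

0.566

Per-class F1 score (2·TP/(2·TP+FP+FN)):
  yield: TP=10, FP=3+2+3=8, FN=1+5+3=9 → 20/37 = 0.5405
  speed: TP=11, FP=1+2+3=6, FN=3+2+4=9 → 22/37 = 0.5946
  noentry: TP=10, FP=5+2+5=12, FN=2+2+1=5 → 20/37 = 0.5405
  pedestrian: TP=13, FP=3+4+1=8, FN=3+3+5=11 → 26/45 = 0.5778
Weighted-F1 score = Σ (supportᵢ/N)·F1 scoreᵢ with N=78: (19/78)·0.5405 + (20/78)·0.5946 + (15/78)·0.5405 + (24/78)·0.5778 = 0.566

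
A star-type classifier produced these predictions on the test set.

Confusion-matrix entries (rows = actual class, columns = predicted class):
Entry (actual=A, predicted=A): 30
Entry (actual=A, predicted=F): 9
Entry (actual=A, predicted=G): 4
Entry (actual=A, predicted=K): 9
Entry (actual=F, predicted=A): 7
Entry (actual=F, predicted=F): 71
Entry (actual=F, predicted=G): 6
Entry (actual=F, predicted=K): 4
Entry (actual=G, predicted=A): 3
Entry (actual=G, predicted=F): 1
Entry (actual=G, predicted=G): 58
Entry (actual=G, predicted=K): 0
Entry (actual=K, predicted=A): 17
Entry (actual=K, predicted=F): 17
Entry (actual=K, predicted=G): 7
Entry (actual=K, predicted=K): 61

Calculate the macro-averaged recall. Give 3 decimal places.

0.729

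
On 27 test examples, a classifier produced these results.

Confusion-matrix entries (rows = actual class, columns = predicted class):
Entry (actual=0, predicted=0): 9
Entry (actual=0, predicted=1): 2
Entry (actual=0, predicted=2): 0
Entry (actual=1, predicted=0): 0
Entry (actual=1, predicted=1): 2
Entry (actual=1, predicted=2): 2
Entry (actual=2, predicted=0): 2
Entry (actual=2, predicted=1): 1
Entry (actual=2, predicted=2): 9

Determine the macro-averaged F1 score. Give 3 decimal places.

0.682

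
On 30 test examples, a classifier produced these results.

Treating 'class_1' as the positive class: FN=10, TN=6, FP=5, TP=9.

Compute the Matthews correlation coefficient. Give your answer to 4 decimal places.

MCC = (TP·TN − FP·FN) / √((TP+FP)(TP+FN)(TN+FP)(TN+FN))
Numerator = 9·6 − 5·10 = 4
Denominator = √(14·19·11·16) = √46816 = 216.3701
MCC = 4 / 216.3701 = 0.0185

0.0185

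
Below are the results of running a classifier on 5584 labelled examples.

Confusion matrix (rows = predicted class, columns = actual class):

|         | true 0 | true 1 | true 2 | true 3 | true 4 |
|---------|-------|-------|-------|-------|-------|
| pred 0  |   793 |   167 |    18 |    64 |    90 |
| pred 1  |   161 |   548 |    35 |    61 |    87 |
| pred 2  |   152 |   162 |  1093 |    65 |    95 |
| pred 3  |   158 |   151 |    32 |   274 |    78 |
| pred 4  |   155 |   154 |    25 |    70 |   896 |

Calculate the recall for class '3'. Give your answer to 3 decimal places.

recall = TP/(TP+FN).
3: TP=274, FN=64+61+65+70=260 → 274/534 = 0.5131

0.513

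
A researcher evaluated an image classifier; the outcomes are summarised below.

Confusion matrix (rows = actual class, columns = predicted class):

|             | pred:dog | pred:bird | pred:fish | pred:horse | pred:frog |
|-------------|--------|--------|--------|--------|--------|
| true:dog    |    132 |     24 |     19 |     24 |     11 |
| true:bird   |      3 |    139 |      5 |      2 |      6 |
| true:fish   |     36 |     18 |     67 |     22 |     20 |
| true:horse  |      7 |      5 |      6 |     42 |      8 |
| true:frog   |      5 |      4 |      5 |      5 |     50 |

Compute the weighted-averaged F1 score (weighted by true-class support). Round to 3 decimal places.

Per-class F1 score (2·TP/(2·TP+FP+FN)):
  dog: TP=132, FP=3+36+7+5=51, FN=24+19+24+11=78 → 264/393 = 0.6718
  bird: TP=139, FP=24+18+5+4=51, FN=3+5+2+6=16 → 278/345 = 0.8058
  fish: TP=67, FP=19+5+6+5=35, FN=36+18+22+20=96 → 134/265 = 0.5057
  horse: TP=42, FP=24+2+22+5=53, FN=7+5+6+8=26 → 84/163 = 0.5153
  frog: TP=50, FP=11+6+20+8=45, FN=5+4+5+5=19 → 100/164 = 0.6098
Weighted-F1 score = Σ (supportᵢ/N)·F1 scoreᵢ with N=665: (210/665)·0.6718 + (155/665)·0.8058 + (163/665)·0.5057 + (68/665)·0.5153 + (69/665)·0.6098 = 0.640

0.640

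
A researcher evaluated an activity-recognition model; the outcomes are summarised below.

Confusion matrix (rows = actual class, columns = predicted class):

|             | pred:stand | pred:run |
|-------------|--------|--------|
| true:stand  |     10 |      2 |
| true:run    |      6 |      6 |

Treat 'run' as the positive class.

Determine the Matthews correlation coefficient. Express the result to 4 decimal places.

0.3536

MCC = (TP·TN − FP·FN) / √((TP+FP)(TP+FN)(TN+FP)(TN+FN))
Numerator = 6·10 − 2·6 = 48
Denominator = √(8·12·12·16) = √18432 = 135.7645
MCC = 48 / 135.7645 = 0.3536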